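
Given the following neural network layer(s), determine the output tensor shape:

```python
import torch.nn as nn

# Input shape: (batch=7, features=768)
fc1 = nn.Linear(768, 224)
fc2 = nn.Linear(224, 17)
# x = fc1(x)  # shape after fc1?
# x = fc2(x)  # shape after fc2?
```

Input: (7, 768) -> after fc1: (7, 224) -> Output: (7, 17)

Answer: (7, 17)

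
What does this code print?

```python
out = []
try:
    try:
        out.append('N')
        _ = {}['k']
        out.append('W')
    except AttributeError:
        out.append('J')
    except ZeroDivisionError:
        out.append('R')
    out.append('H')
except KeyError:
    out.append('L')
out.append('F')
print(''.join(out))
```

Execution trace: 'N' (inner try body) → 'L' (except KeyError) → 'F' (after the try/except). Output: NLF

Answer: NLF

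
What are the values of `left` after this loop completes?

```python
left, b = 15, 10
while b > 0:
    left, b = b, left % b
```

GCD of 15 and 10
`left` takes the values: 15 → 10 → 5

Answer: 5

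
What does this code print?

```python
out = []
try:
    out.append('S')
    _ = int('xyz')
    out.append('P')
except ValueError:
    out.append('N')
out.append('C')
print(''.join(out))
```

Execution trace: 'S' (try body) → 'N' (except ValueError) → 'C' (after the try/except). Output: SNC

Answer: SNC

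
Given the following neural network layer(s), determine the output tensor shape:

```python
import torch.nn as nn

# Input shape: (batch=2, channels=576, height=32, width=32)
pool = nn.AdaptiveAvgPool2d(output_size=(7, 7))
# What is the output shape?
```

Input: (2, 576, 32, 32) -> Output: (2, 576, 7, 7)

Answer: (2, 576, 7, 7)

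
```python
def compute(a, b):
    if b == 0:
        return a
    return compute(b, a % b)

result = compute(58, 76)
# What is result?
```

compute(58, 76) -> compute(76, 58) -> compute(58, 18) -> compute(18, 4) -> compute(4, 2) -> compute(2, 0) -> 2

Answer: 2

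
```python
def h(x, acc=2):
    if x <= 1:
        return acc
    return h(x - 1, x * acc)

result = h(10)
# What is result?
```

Accumulator trace (n, acc): (10, 2) -> (9, 20) -> (8, 180) -> (7, 1440) -> (6, 10080) -> (5, 60480) -> (4, 302400) -> (3, 1209600) -> (2, 3628800) -> (1, 7257600) -> return 7257600

Answer: 7257600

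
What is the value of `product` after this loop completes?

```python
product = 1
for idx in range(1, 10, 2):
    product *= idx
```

Product of 1, 3, 5, ... up to 9
`product` takes the values: 1 → 3 → 15 → 105 → 945

Answer: 945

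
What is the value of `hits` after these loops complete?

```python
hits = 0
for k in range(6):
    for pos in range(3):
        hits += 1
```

6 * 3 = 18
`hits` takes the values: 0 → 1 → 2 → 3 → 4 → 5 → 6 → 7 → 8 → 9 → 10 → 11 → 12 → 13 → 14 → 15 → 16 → 17 → 18

Answer: 18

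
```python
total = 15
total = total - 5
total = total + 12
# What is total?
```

Trace:
`total = 15` → total = 15
`total = total - 5` → total = 10
`total = total + 12` → total = 22
So total = 22

Answer: 22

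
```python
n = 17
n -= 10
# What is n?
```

Trace:
`n = 17` → n = 17
`n -= 10` → n = 7
So n = 7

Answer: 7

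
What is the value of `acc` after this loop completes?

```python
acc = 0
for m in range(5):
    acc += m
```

Sum of 0 to 4 = 10
`acc` takes the values: 0 → 1 → 3 → 6 → 10

Answer: 10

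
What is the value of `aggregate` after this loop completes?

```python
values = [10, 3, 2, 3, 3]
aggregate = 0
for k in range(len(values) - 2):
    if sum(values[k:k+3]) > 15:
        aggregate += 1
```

Count windows with sum > 15
`aggregate` takes the values: 0

Answer: 0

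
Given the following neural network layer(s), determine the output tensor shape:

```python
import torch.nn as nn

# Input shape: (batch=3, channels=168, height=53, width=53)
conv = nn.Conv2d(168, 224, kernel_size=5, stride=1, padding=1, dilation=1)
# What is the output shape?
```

Input: (3, 168, 53, 53) -> Output: (3, 224, 51, 51)

Answer: (3, 224, 51, 51)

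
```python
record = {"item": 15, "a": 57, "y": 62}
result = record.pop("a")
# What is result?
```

Trace:
`record = {"item": 15, "a": 57, "y": 62}` → record = {'item': 15, 'a': 57, 'y': 62}
`result = record.pop("a")` → record = {'item': 15, 'y': 62}; result = 57
So result = 57

Answer: 57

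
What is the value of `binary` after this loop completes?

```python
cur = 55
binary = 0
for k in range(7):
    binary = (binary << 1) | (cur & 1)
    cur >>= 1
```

Reverse lowest 7 bits of 55
`binary` takes the values: 0 → 1 → 3 → 7 → 14 → 29 → 59 → 118

Answer: 118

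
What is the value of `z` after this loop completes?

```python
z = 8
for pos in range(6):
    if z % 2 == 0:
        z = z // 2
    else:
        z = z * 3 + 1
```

Collatz-style transformation from 8
`z` takes the values: 8 → 4 → 2 → 1 → 4 → 2 → 1

Answer: 1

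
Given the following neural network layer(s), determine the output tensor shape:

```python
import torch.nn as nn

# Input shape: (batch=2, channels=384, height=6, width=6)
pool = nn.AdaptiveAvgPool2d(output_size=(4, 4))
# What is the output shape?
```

Input: (2, 384, 6, 6) -> Output: (2, 384, 4, 4)

Answer: (2, 384, 4, 4)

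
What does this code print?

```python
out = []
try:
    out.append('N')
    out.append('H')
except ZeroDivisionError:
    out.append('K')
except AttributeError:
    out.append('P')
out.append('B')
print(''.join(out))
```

Execution trace: 'N' (try body) → 'H' (try body, no exception) → 'B' (after the try/except). Output: NHB

Answer: NHB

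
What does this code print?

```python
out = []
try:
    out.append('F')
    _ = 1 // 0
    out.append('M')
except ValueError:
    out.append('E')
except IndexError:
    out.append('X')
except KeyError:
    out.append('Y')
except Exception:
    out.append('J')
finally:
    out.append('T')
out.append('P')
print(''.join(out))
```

Execution trace: 'F' (try body) → 'J' (except Exception) → 'T' (finally) → 'P' (after the try/except). Output: FJTP

Answer: FJTP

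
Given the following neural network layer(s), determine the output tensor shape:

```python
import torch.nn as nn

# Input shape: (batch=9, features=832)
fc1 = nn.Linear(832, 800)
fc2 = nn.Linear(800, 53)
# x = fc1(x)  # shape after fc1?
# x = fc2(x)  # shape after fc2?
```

Input: (9, 832) -> after fc1: (9, 800) -> Output: (9, 53)

Answer: (9, 53)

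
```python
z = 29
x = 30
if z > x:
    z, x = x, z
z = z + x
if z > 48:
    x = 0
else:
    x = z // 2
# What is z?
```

Trace:
`z = 29` → z = 29
`x = 30` → x = 30
`if z > x: ...` → z > x is False → no variable changes
`z = z + x` → z = 59
`if z > 48: ...` → z > 48 is True → x = 0
So z = 59

Answer: 59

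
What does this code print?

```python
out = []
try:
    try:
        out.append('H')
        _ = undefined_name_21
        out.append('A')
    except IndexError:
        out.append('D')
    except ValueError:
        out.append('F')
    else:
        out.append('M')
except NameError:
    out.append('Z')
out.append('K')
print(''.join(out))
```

Execution trace: 'H' (try body) → 'Z' (outer except NameError) → 'K' (after the try/except). Output: HZK

Answer: HZK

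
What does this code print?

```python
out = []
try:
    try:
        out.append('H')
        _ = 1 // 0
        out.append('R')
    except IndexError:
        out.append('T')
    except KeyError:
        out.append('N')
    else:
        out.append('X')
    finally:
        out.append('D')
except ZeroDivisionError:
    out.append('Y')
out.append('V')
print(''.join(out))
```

Execution trace: 'H' (try body) → 'D' (finally) → 'Y' (outer except ZeroDivisionError) → 'V' (after the try/except). Output: HDYV

Answer: HDYV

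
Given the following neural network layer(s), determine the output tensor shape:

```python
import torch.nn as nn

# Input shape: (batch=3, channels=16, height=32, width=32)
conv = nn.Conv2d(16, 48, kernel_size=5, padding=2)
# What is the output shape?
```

Input: (3, 16, 32, 32) -> Output: (3, 48, 32, 32)

Answer: (3, 48, 32, 32)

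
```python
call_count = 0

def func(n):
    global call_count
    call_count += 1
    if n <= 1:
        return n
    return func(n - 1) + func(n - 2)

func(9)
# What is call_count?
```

Calls(n) = 1 + Calls(n-1) + Calls(n-2); Calls(0)=Calls(1)=1. For n=9 this gives 109.

Answer: 109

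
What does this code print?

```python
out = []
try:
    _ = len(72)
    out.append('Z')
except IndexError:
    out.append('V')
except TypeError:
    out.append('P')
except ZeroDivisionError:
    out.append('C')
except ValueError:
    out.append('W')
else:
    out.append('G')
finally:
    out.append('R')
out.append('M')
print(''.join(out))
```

Execution trace: 'P' (except TypeError) → 'R' (finally) → 'M' (after the try/except). Output: PRM

Answer: PRM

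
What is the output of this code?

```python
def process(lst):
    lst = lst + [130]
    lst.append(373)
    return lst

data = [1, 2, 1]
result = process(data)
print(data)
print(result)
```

Key concept: rebinding parameter vs mutation.
Step by step:
`data = [1, 2, 1]` → data = [1, 2, 1]
`result = process(data)` → result = [1, 2, 1, 130, 373]
`print(data)` → prints [1, 2, 1]
`print(result)` → prints [1, 2, 1, 130, 373]

Answer:
[1, 2, 1]
[1, 2, 1, 130, 373]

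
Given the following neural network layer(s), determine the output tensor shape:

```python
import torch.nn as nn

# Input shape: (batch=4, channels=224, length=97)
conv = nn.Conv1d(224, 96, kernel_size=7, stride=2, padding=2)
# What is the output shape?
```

Input: (4, 224, 97) -> Output: (4, 96, 48)

Answer: (4, 96, 48)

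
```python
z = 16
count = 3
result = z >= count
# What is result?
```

Trace:
`z = 16` → z = 16
`count = 3` → count = 3
`result = z >= count` → result = True
So result = True

Answer: True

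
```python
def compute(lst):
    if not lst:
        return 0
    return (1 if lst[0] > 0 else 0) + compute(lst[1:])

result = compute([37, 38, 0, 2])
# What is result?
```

Count of positive elements in [37, 38, 0, 2] = 3

Answer: 3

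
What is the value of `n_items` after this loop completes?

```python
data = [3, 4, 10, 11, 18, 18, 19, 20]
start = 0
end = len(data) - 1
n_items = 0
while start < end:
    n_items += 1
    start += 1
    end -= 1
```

Iterations until pointers meet (list length 8)
`n_items` takes the values: 0 → 1 → 2 → 3 → 4

Answer: 4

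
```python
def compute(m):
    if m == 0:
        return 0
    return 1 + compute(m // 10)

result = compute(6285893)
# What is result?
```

Count of digits of 6285893: 7

Answer: 7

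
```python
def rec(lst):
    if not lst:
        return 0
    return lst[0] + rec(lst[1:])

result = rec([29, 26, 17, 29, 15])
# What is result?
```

29 + 26 + 17 + 29 + 15 + 0 = 116

Answer: 116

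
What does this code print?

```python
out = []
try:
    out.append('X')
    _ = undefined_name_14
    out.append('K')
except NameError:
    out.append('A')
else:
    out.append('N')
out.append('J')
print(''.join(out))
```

Execution trace: 'X' (try body) → 'A' (except NameError) → 'J' (after the try/except). Output: XAJ

Answer: XAJ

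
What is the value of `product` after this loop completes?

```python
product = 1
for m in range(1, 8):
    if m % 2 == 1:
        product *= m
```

Product of odd numbers 1 to 7
`product` takes the values: 1 → 3 → 15 → 105

Answer: 105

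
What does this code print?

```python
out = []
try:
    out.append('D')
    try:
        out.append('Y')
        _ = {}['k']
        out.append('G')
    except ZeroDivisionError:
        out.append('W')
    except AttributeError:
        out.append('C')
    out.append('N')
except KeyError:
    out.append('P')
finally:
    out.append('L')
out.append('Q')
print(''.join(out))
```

Execution trace: 'D' (try body) → 'Y' (inner try body) → 'P' (except KeyError) → 'L' (finally) → 'Q' (after the try/except). Output: DYPLQ

Answer: DYPLQ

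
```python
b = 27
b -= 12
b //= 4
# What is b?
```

Trace:
`b = 27` → b = 27
`b -= 12` → b = 15
`b //= 4` → b = 3
So b = 3

Answer: 3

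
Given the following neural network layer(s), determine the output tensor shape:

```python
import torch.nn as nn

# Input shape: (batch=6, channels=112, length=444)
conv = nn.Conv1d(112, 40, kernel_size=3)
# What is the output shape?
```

Input: (6, 112, 444) -> Output: (6, 40, 442)

Answer: (6, 40, 442)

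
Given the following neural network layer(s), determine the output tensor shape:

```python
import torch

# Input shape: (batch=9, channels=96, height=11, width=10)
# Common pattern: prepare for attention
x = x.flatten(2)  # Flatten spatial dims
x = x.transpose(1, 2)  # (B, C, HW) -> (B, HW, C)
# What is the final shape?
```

Input: (9, 96, 11, 10) -> after flatten(2): (9, 96, 110) -> Output: (9, 110, 96)

Answer: (9, 110, 96)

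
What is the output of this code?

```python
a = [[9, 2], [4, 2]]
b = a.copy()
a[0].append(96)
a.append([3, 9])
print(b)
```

Key concept: shallow copy with nested lists.
Step by step:
`a = [[9, 2], [4, 2]]` → a = [[9, 2], [4, 2]]
`b = a.copy()` → b = [[9, 2], [4, 2]]
`a[0].append(96)` → a = [[9, 2, 96], [4, 2]]; b = [[9, 2, 96], [4, 2]]
`a.append([3, 9])` → a = [[9, 2, 96], [4, 2], [3, 9]]
`print(b)` → prints [[9, 2, 96], [4, 2]]

Answer: [[9, 2, 96], [4, 2]]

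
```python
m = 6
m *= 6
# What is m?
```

Trace:
`m = 6` → m = 6
`m *= 6` → m = 36
So m = 36

Answer: 36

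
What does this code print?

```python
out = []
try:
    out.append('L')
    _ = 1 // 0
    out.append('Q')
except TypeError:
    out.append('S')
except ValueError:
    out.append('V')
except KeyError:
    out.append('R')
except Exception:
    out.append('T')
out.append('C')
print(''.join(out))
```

Execution trace: 'L' (try body) → 'T' (except Exception) → 'C' (after the try/except). Output: LTC

Answer: LTC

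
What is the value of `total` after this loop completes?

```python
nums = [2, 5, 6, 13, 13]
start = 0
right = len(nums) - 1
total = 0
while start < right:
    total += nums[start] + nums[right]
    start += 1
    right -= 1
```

Sum of pairs from ends
`total` takes the values: 0 → 15 → 33

Answer: 33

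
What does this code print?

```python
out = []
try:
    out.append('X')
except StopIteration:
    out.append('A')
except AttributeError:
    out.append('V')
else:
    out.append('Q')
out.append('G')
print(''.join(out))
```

Execution trace: 'X' (try body, no exception) → 'Q' (else) → 'G' (after the try/except). Output: XQG

Answer: XQG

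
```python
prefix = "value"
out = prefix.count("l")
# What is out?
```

Trace:
`prefix = "value"` → prefix = 'value'
`out = prefix.count("l")` → out = 1
So out = 1

Answer: 1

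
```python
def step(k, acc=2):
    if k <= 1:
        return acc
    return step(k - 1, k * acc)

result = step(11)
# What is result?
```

Accumulator trace (n, acc): (11, 2) -> (10, 22) -> (9, 220) -> (8, 1980) -> (7, 15840) -> (6, 110880) -> (5, 665280) -> (4, 3326400) -> (3, 13305600) -> (2, 39916800) -> (1, 79833600) -> return 79833600

Answer: 79833600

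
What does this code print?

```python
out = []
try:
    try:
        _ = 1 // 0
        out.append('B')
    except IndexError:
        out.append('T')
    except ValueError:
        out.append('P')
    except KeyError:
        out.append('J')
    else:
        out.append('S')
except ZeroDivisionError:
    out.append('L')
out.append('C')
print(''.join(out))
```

Execution trace: 'L' (outer except ZeroDivisionError) → 'C' (after the try/except). Output: LC

Answer: LC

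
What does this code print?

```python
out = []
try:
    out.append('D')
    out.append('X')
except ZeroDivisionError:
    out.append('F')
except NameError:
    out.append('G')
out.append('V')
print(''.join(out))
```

Execution trace: 'D' (try body) → 'X' (try body, no exception) → 'V' (after the try/except). Output: DXV

Answer: DXV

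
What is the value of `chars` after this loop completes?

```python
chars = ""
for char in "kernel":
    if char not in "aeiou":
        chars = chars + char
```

Remove vowels from 'kernel'
`chars` takes the values: "" → "k" → "kr" → "krn" → "krnl"

Answer: "krnl"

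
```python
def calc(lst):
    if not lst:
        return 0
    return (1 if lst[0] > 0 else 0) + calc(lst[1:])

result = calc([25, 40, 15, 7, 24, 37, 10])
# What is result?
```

Count of positive elements in [25, 40, 15, 7, 24, 37, 10] = 7

Answer: 7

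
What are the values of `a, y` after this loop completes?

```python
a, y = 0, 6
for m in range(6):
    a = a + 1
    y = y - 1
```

a goes 0→6, y goes 6→0
`a, y` takes the values: (0, 6) → (1, 6) → (1, 5) → (2, 5) → (2, 4) → (3, 4) → (3, 3) → (4, 3) → (4, 2) → (5, 2) → (5, 1) → (6, 1) → (6, 0)

Answer: 6, 0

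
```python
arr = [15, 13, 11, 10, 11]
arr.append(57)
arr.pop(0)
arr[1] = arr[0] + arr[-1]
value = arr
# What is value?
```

Trace:
`arr = [15, 13, 11, 10, 11]` → arr = [15, 13, 11, 10, 11]
`arr.append(57)` → arr = [15, 13, 11, 10, 11, 57]
`arr.pop(0)` → arr = [13, 11, 10, 11, 57]
`arr[1] = arr[0] + arr[-1]` → arr = [13, 70, 10, 11, 57]
`value = arr` → value = [13, 70, 10, 11, 57]
So value = [13, 70, 10, 11, 57]

Answer: [13, 70, 10, 11, 57]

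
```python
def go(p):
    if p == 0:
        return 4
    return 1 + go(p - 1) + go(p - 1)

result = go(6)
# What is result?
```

go(p) = 1 + 2·go(p-1), go(0)=4. Closed form: (4+1)·2^6 - 1 = 319.

Answer: 319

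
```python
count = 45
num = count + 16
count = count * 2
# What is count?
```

Trace:
`count = 45` → count = 45
`num = count + 16` → num = 61
`count = count * 2` → count = 90
So count = 90

Answer: 90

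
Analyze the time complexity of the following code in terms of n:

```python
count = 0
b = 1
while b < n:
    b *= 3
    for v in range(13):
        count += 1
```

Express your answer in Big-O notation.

Each loop level contributes: log n × 1. Multiplying the contributions gives O(log n).

Answer: O(log n)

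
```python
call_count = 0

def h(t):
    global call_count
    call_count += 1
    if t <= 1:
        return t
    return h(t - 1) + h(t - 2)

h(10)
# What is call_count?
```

Calls(t) = 1 + Calls(t-1) + Calls(t-2); Calls(0)=Calls(1)=1. For t=10 this gives 177.

Answer: 177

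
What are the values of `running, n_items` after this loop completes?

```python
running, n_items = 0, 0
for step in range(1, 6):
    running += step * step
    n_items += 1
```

Sum of squares and count
`running, n_items` takes the values: (0, 0) → (1, 0) → (1, 1) → (5, 1) → (5, 2) → (14, 2) → (14, 3) → (30, 3) → (30, 4) → (55, 4) → (55, 5)

Answer: 55, 5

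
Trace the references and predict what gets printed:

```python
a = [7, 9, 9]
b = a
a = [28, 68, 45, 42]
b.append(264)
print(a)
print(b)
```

Key concept: rebinding vs mutation: a is rebound to a new list, b still points at the original.
Step by step:
`a = [7, 9, 9]` → a = [7, 9, 9]
`b = a` → b = [7, 9, 9] (same object as a)
`a = [28, 68, 45, 42]` → a = [28, 68, 45, 42]
`b.append(264)` → b = [7, 9, 9, 264]
`print(a)` → prints [28, 68, 45, 42]
`print(b)` → prints [7, 9, 9, 264]

Answer:
[28, 68, 45, 42]
[7, 9, 9, 264]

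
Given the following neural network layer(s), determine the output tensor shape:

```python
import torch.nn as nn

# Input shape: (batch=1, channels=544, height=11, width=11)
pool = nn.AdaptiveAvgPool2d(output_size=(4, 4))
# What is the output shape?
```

Input: (1, 544, 11, 11) -> Output: (1, 544, 4, 4)

Answer: (1, 544, 4, 4)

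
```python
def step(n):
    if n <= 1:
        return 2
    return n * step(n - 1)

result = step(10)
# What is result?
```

step(10) = 10 * 9 * 8 * 7 * 6 * 5 * 4 * 3 * 2 * 2 = 7257600

Answer: 7257600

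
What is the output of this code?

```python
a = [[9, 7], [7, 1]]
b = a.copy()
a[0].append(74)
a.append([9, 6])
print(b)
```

Key concept: shallow copy with nested lists.
Step by step:
`a = [[9, 7], [7, 1]]` → a = [[9, 7], [7, 1]]
`b = a.copy()` → b = [[9, 7], [7, 1]]
`a[0].append(74)` → a = [[9, 7, 74], [7, 1]]; b = [[9, 7, 74], [7, 1]]
`a.append([9, 6])` → a = [[9, 7, 74], [7, 1], [9, 6]]
`print(b)` → prints [[9, 7, 74], [7, 1]]

Answer: [[9, 7, 74], [7, 1]]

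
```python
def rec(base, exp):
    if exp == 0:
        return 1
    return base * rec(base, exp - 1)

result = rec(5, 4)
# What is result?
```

rec(5, 4) = 5 * 5 * 5 * 5 = 625

Answer: 625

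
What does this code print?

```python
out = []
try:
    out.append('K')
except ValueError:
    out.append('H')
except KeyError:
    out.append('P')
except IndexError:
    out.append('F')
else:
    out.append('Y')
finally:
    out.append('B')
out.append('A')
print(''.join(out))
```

Execution trace: 'K' (try body, no exception) → 'Y' (else) → 'B' (finally) → 'A' (after the try/except). Output: KYBA

Answer: KYBA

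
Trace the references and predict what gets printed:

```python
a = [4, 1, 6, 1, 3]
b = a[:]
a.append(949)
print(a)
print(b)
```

Key concept: slice [:] creates copy.
Step by step:
`a = [4, 1, 6, 1, 3]` → a = [4, 1, 6, 1, 3]
`b = a[:]` → b = [4, 1, 6, 1, 3]
`a.append(949)` → a = [4, 1, 6, 1, 3, 949]
`print(a)` → prints [4, 1, 6, 1, 3, 949]
`print(b)` → prints [4, 1, 6, 1, 3]

Answer:
[4, 1, 6, 1, 3, 949]
[4, 1, 6, 1, 3]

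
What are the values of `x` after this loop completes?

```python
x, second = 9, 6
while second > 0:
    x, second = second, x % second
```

GCD of 9 and 6
`x` takes the values: 9 → 6 → 3

Answer: 3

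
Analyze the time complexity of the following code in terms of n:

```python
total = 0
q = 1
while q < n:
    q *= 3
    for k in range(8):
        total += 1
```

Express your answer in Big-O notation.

Each loop level contributes: log n × 1. Multiplying the contributions gives O(log n).

Answer: O(log n)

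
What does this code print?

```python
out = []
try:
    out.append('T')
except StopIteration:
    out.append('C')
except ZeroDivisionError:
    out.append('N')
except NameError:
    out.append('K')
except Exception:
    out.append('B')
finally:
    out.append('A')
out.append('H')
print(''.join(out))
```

Execution trace: 'T' (try body, no exception) → 'A' (finally) → 'H' (after the try/except). Output: TAH

Answer: TAH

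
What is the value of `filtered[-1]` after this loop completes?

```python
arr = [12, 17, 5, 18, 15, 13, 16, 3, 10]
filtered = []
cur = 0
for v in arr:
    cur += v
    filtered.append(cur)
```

Cumulative sum ends at 109
`filtered` takes the values: [] → [12] → [12, 29] → [12, 29, 34] → [12, 29, 34, 52] → [12, 29, 34, 52, 67] → [12, 29, 34, 52, 67, 80] → [12, 29, 34, 52, 67, 80, 96] → [12, 29, 34, 52, 67, 80, 96, 99] → [12, 29, 34, 52, 67, 80, 96, 99, 109]
So `filtered[-1]` = 109

Answer: 109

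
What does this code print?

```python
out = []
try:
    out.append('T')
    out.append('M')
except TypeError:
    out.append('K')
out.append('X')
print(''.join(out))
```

Execution trace: 'T' (try body) → 'M' (try body, no exception) → 'X' (after the try/except). Output: TMX

Answer: TMX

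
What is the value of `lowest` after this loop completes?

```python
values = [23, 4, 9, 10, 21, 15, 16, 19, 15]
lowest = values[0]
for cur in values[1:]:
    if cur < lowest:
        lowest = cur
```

Minimum of [23, 4, 9, 10, 21, 15, 16, 19, 15]
`lowest` takes the values: 23 → 4

Answer: 4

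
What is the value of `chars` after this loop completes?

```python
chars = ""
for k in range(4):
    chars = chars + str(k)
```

Concatenate digits 0 to 3
`chars` takes the values: "" → "0" → "01" → "012" → "0123"

Answer: "0123"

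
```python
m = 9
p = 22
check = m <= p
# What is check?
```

Trace:
`m = 9` → m = 9
`p = 22` → p = 22
`check = m <= p` → check = True
So check = True

Answer: True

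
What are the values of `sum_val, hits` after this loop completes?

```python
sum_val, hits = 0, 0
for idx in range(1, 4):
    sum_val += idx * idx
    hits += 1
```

Sum of squares and count
`sum_val, hits` takes the values: (0, 0) → (1, 0) → (1, 1) → (5, 1) → (5, 2) → (14, 2) → (14, 3)

Answer: 14, 3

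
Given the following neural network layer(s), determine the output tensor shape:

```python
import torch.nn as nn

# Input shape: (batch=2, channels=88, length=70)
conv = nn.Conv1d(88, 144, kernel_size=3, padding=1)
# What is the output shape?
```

Input: (2, 88, 70) -> Output: (2, 144, 70)

Answer: (2, 144, 70)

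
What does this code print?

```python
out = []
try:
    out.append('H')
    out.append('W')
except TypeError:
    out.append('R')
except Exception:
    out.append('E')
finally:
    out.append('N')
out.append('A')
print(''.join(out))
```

Execution trace: 'H' (try body) → 'W' (try body, no exception) → 'N' (finally) → 'A' (after the try/except). Output: HWNA

Answer: HWNA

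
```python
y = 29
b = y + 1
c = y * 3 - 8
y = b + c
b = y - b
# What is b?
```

Trace:
`y = 29` → y = 29
`b = y + 1` → b = 30
`c = y * 3 - 8` → c = 79
`y = b + c` → y = 109
`b = y - b` → b = 79
So b = 79

Answer: 79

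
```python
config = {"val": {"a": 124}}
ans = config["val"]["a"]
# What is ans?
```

Trace:
`config = {"val": {"a": 124}}` → config = {'val': {'a': 124}}
`ans = config["val"]["a"]` → ans = 124
So ans = 124

Answer: 124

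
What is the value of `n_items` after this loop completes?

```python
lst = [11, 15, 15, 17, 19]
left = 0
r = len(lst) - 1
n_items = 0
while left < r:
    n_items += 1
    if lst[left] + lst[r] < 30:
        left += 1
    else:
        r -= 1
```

Steps to find pair summing to 30
`n_items` takes the values: 0 → 1 → 2 → 3 → 4

Answer: 4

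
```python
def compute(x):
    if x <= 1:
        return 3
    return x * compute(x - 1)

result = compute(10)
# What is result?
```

compute(10) = 10 * 9 * 8 * 7 * 6 * 5 * 4 * 3 * 2 * 3 = 10886400

Answer: 10886400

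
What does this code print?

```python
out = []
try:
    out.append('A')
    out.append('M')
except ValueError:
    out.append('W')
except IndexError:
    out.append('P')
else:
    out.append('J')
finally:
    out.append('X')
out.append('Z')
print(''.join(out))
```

Execution trace: 'A' (try body) → 'M' (try body, no exception) → 'J' (else) → 'X' (finally) → 'Z' (after the try/except). Output: AMJXZ

Answer: AMJXZ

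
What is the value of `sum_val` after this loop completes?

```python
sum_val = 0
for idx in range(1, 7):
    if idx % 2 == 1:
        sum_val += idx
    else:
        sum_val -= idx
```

Add odd, subtract even
`sum_val` takes the values: 0 → 1 → -1 → 2 → -2 → 3 → -3

Answer: -3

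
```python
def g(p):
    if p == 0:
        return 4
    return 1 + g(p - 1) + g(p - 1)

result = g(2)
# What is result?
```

g(p) = 1 + 2·g(p-1), g(0)=4. Closed form: (4+1)·2^2 - 1 = 19.

Answer: 19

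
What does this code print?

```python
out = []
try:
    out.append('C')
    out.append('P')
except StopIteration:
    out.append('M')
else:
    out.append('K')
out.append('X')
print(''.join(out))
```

Execution trace: 'C' (try body) → 'P' (try body, no exception) → 'K' (else) → 'X' (after the try/except). Output: CPKX

Answer: CPKX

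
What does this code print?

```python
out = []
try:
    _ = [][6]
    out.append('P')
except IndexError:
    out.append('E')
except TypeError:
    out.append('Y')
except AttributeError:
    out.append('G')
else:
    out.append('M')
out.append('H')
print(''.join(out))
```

Execution trace: 'E' (except IndexError) → 'H' (after the try/except). Output: EH

Answer: EH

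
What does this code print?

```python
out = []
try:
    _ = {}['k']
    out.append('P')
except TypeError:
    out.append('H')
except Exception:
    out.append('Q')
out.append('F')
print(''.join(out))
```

Execution trace: 'Q' (except Exception) → 'F' (after the try/except). Output: QF

Answer: QF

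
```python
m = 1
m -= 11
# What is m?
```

Trace:
`m = 1` → m = 1
`m -= 11` → m = -10
So m = -10

Answer: -10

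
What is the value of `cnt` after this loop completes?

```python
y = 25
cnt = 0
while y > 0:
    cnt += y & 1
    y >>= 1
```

Count set bits in 25 (binary: 0b11001)
`cnt` takes the values: 0 → 1 → 2 → 3

Answer: 3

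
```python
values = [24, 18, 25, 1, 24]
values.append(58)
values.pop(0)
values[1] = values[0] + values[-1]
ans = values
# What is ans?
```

Trace:
`values = [24, 18, 25, 1, 24]` → values = [24, 18, 25, 1, 24]
`values.append(58)` → values = [24, 18, 25, 1, 24, 58]
`values.pop(0)` → values = [18, 25, 1, 24, 58]
`values[1] = values[0] + values[-1]` → values = [18, 76, 1, 24, 58]
`ans = values` → ans = [18, 76, 1, 24, 58]
So ans = [18, 76, 1, 24, 58]

Answer: [18, 76, 1, 24, 58]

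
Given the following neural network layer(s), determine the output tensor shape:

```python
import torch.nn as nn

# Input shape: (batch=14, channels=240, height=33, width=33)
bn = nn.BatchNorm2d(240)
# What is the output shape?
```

Input: (14, 240, 33, 33) -> Output: (14, 240, 33, 33)

Answer: (14, 240, 33, 33)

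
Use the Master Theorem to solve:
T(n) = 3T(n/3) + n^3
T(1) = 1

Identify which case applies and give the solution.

a=3, b=3, f(n)=n^3. log_3(3) = 1. Since c=3 > 1 and the regularity condition holds (3(n/3)^3 = (3/3^3)n^3 with 3/3^3 < 1), Case 3 applies: T(n) = Θ(f(n)) = O(n^3).

Answer: O(n^3) - Case 3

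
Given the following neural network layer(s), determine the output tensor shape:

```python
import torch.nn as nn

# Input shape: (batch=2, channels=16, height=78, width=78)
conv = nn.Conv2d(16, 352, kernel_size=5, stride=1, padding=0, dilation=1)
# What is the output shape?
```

Input: (2, 16, 78, 78) -> Output: (2, 352, 74, 74)

Answer: (2, 352, 74, 74)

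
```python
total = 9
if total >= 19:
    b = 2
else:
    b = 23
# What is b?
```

Trace:
`total = 9` → total = 9
`if total >= 19: ...` → total >= 19 is False, take else branch → b = 23
So b = 23

Answer: 23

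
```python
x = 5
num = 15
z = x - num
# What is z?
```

Trace:
`x = 5` → x = 5
`num = 15` → num = 15
`z = x - num` → z = -10
So z = -10

Answer: -10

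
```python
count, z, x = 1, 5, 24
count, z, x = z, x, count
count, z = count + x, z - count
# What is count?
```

Trace:
`count, z, x = 1, 5, 24` → count = 1; z = 5; x = 24
`count, z, x = z, x, count` → count = 5; z = 24; x = 1
`count, z = count + x, z - count` → count = 6; z = 19
So count = 6

Answer: 6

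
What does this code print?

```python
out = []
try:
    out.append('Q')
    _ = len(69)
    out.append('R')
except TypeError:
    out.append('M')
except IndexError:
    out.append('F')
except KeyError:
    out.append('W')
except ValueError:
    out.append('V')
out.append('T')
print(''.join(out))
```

Execution trace: 'Q' (try body) → 'M' (except TypeError) → 'T' (after the try/except). Output: QMT

Answer: QMT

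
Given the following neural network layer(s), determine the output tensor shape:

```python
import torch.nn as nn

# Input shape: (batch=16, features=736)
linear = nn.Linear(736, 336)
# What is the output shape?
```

Input: (16, 736) -> Output: (16, 336)

Answer: (16, 336)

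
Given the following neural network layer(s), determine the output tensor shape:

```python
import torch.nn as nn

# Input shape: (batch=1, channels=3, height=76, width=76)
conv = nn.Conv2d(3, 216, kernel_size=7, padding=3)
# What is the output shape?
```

Input: (1, 3, 76, 76) -> Output: (1, 216, 76, 76)

Answer: (1, 216, 76, 76)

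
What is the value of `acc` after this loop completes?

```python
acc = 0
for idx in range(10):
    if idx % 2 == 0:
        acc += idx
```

Sum of even numbers 0 to 9
`acc` takes the values: 0 → 2 → 6 → 12 → 20

Answer: 20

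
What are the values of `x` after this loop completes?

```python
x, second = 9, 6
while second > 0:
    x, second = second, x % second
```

GCD of 9 and 6
`x` takes the values: 9 → 6 → 3

Answer: 3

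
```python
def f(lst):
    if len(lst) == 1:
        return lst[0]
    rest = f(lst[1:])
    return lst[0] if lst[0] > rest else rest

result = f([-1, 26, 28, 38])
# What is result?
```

Recursive max over [-1, 26, 28, 38] = 38

Answer: 38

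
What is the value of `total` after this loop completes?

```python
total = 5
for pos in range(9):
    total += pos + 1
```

Start at 5, add 1 to 9 = 50
`total` takes the values: 5 → 6 → 8 → 11 → 15 → 20 → 26 → 33 → 41 → 50

Answer: 50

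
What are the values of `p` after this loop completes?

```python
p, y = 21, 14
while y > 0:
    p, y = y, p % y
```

GCD of 21 and 14
`p` takes the values: 21 → 14 → 7

Answer: 7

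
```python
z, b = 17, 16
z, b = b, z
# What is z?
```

Trace:
`z, b = 17, 16` → z = 17; b = 16
`z, b = b, z` → z = 16; b = 17
So z = 16

Answer: 16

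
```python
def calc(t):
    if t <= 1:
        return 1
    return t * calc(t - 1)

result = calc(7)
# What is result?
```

calc(7) = 7 * 6 * 5 * 4 * 3 * 2 * 1 = 5040

Answer: 5040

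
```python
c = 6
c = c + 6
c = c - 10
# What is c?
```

Trace:
`c = 6` → c = 6
`c = c + 6` → c = 12
`c = c - 10` → c = 2
So c = 2

Answer: 2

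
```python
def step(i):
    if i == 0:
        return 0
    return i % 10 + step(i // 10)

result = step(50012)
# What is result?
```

Sum of digits of 50012: 2 + 1 + 0 + 0 + 5 = 8

Answer: 8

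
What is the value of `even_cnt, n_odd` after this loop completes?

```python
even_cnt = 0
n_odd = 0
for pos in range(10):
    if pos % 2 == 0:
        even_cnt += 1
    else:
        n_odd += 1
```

Count evens and odds in range(10)
`even_cnt, n_odd` takes the values: (0, 0) → (1, 0) → (1, 1) → (2, 1) → (2, 2) → (3, 2) → (3, 3) → (4, 3) → (4, 4) → (5, 4) → (5, 5)

Answer: 5, 5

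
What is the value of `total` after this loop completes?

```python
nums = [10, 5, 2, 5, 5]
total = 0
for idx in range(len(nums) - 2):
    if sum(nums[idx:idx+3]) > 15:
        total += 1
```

Count windows with sum > 15
`total` takes the values: 0 → 1

Answer: 1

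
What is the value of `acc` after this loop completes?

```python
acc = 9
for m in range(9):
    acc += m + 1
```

Start at 9, add 1 to 9 = 54
`acc` takes the values: 9 → 10 → 12 → 15 → 19 → 24 → 30 → 37 → 45 → 54

Answer: 54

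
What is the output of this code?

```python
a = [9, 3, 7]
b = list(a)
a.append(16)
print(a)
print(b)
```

Key concept: list() constructor creates copy.
Step by step:
`a = [9, 3, 7]` → a = [9, 3, 7]
`b = list(a)` → b = [9, 3, 7]
`a.append(16)` → a = [9, 3, 7, 16]
`print(a)` → prints [9, 3, 7, 16]
`print(b)` → prints [9, 3, 7]

Answer:
[9, 3, 7, 16]
[9, 3, 7]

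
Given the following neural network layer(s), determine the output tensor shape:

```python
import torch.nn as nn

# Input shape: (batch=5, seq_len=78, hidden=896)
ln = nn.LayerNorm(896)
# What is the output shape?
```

Input: (5, 78, 896) -> Output: (5, 78, 896)

Answer: (5, 78, 896)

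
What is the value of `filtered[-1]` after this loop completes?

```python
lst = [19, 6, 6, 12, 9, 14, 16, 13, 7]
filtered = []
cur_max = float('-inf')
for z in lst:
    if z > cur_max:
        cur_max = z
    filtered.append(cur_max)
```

Running max ends at 19
`filtered` takes the values: [] → [19] → [19, 19] → [19, 19, 19] → [19, 19, 19, 19] → [19, 19, 19, 19, 19] → [19, 19, 19, 19, 19, 19] → [19, 19, 19, 19, 19, 19, 19] → [19, 19, 19, 19, 19, 19, 19, 19] → [19, 19, 19, 19, 19, 19, 19, 19, 19]
So `filtered[-1]` = 19

Answer: 19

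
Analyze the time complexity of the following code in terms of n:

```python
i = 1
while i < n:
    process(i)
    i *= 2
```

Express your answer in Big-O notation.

This is Logarithmic loop. Time complexity: O(log n).

Answer: O(log n)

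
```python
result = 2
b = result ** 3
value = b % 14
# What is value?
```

Trace:
`result = 2` → result = 2
`b = result ** 3` → b = 8
`value = b % 14` → value = 8
So value = 8

Answer: 8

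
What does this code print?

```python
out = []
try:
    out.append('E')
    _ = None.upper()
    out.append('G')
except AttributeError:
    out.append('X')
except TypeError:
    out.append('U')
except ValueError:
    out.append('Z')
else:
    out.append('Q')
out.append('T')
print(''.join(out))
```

Execution trace: 'E' (try body) → 'X' (except AttributeError) → 'T' (after the try/except). Output: EXT

Answer: EXT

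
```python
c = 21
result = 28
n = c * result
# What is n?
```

Trace:
`c = 21` → c = 21
`result = 28` → result = 28
`n = c * result` → n = 588
So n = 588

Answer: 588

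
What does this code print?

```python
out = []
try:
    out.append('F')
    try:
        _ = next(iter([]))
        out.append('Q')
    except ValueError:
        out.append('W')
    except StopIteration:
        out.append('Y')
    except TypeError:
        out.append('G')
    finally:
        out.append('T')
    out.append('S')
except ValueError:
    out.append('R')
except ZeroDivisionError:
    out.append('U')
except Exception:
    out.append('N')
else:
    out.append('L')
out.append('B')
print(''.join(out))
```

Execution trace: 'F' (try body) → 'Y' (inner except StopIteration) → 'T' (inner finally) → 'S' (try body, no exception) → 'L' (else) → 'B' (after the try/except). Output: FYTSLB

Answer: FYTSLB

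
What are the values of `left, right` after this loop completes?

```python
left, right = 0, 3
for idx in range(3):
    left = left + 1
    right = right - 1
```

left goes 0→3, right goes 3→0
`left, right` takes the values: (0, 3) → (1, 3) → (1, 2) → (2, 2) → (2, 1) → (3, 1) → (3, 0)

Answer: 3, 0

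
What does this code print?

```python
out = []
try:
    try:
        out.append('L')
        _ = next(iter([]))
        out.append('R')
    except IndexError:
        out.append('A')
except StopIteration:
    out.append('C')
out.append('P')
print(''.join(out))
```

Execution trace: 'L' (inner try body) → 'C' (outer except StopIteration) → 'P' (after the try/except). Output: LCP

Answer: LCP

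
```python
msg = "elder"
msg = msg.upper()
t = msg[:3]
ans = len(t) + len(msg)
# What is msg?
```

Trace:
`msg = "elder"` → msg = 'elder'
`msg = msg.upper()` → msg = 'ELDER'
`t = msg[:3]` → t = 'ELD'
`ans = len(t) + len(msg)` → ans = 8
So msg = 'ELDER'

Answer: 'ELDER'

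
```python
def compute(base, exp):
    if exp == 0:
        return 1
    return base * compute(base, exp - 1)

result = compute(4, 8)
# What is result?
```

compute(4, 8) = 4 * 4 * 4 * 4 * 4 * 4 * 4 * 4 = 65536

Answer: 65536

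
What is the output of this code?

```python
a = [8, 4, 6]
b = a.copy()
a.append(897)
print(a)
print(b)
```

Key concept: list.copy() creates independent copy.
Step by step:
`a = [8, 4, 6]` → a = [8, 4, 6]
`b = a.copy()` → b = [8, 4, 6]
`a.append(897)` → a = [8, 4, 6, 897]
`print(a)` → prints [8, 4, 6, 897]
`print(b)` → prints [8, 4, 6]

Answer:
[8, 4, 6, 897]
[8, 4, 6]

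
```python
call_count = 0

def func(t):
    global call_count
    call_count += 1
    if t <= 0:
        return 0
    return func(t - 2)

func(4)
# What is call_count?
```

Linear recursion stepping by 2: 3 calls from t=4 down to ≤0.

Answer: 3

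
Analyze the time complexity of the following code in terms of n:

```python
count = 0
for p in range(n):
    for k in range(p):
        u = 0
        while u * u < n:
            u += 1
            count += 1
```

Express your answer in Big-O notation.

Each loop level contributes: n × n × √n. Multiplying the contributions gives O(n^2√n).

Answer: O(n^2√n)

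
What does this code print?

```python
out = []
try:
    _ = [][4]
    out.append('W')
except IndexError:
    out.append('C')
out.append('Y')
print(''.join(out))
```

Execution trace: 'C' (except IndexError) → 'Y' (after the try/except). Output: CY

Answer: CY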